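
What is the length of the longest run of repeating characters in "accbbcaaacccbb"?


Input: "accbbcaaacccbb"
Scanning for longest run:
  Position 1 ('c'): new char, reset run to 1
  Position 2 ('c'): continues run of 'c', length=2
  Position 3 ('b'): new char, reset run to 1
  Position 4 ('b'): continues run of 'b', length=2
  Position 5 ('c'): new char, reset run to 1
  Position 6 ('a'): new char, reset run to 1
  Position 7 ('a'): continues run of 'a', length=2
  Position 8 ('a'): continues run of 'a', length=3
  Position 9 ('c'): new char, reset run to 1
  Position 10 ('c'): continues run of 'c', length=2
  Position 11 ('c'): continues run of 'c', length=3
  Position 12 ('b'): new char, reset run to 1
  Position 13 ('b'): continues run of 'b', length=2
Longest run: 'a' with length 3

3


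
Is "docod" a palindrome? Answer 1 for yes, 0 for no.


Input: docod
Reversed: docod
  Compare pos 0 ('d') with pos 4 ('d'): match
  Compare pos 1 ('o') with pos 3 ('o'): match
Result: palindrome

1


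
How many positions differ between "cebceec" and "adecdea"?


Comparing "cebceec" and "adecdea" position by position:
  Position 0: 'c' vs 'a' => DIFFER
  Position 1: 'e' vs 'd' => DIFFER
  Position 2: 'b' vs 'e' => DIFFER
  Position 3: 'c' vs 'c' => same
  Position 4: 'e' vs 'd' => DIFFER
  Position 5: 'e' vs 'e' => same
  Position 6: 'c' vs 'a' => DIFFER
Positions that differ: 5

5


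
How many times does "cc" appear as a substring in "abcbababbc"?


Searching for "cc" in "abcbababbc"
Scanning each position:
  Position 0: "ab" => no
  Position 1: "bc" => no
  Position 2: "cb" => no
  Position 3: "ba" => no
  Position 4: "ab" => no
  Position 5: "ba" => no
  Position 6: "ab" => no
  Position 7: "bb" => no
  Position 8: "bc" => no
Total occurrences: 0

0


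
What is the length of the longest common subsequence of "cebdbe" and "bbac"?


LCS of "cebdbe" and "bbac"
DP table:
           b    b    a    c
      0    0    0    0    0
  c   0    0    0    0    1
  e   0    0    0    0    1
  b   0    1    1    1    1
  d   0    1    1    1    1
  b   0    1    2    2    2
  e   0    1    2    2    2
LCS length = dp[6][4] = 2

2


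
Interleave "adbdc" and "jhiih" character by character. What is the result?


Interleaving "adbdc" and "jhiih":
  Position 0: 'a' from first, 'j' from second => "aj"
  Position 1: 'd' from first, 'h' from second => "dh"
  Position 2: 'b' from first, 'i' from second => "bi"
  Position 3: 'd' from first, 'i' from second => "di"
  Position 4: 'c' from first, 'h' from second => "ch"
Result: ajdhbidich

ajdhbidich


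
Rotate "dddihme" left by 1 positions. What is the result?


Input: "dddihme", rotate left by 1
First 1 characters: "d"
Remaining characters: "ddihme"
Concatenate remaining + first: "ddihme" + "d" = "ddihmed"

ddihmed


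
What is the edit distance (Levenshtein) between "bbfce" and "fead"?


Computing edit distance: "bbfce" -> "fead"
DP table:
           f    e    a    d
      0    1    2    3    4
  b   1    1    2    3    4
  b   2    2    2    3    4
  f   3    2    3    3    4
  c   4    3    3    4    4
  e   5    4    3    4    5
Edit distance = dp[5][4] = 5

5


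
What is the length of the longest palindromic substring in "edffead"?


Input: "edffead"
Checking substrings for palindromes:
  [2:4] "ff" (len 2) => palindrome
Longest palindromic substring: "ff" with length 2

2


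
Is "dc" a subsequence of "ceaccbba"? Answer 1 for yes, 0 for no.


Check if "dc" is a subsequence of "ceaccbba"
Greedy scan:
  Position 0 ('c'): no match needed
  Position 1 ('e'): no match needed
  Position 2 ('a'): no match needed
  Position 3 ('c'): no match needed
  Position 4 ('c'): no match needed
  Position 5 ('b'): no match needed
  Position 6 ('b'): no match needed
  Position 7 ('a'): no match needed
Only matched 0/2 characters => not a subsequence

0


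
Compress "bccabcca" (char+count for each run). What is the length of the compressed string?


Input: bccabcca
Runs:
  'b' x 1 => "b1"
  'c' x 2 => "c2"
  'a' x 1 => "a1"
  'b' x 1 => "b1"
  'c' x 2 => "c2"
  'a' x 1 => "a1"
Compressed: "b1c2a1b1c2a1"
Compressed length: 12

12


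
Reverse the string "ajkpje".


Input: ajkpje
Reading characters right to left:
  Position 5: 'e'
  Position 4: 'j'
  Position 3: 'p'
  Position 2: 'k'
  Position 1: 'j'
  Position 0: 'a'
Reversed: ejpkja

ejpkja


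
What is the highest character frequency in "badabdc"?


Input: badabdc
Character counts:
  'a': 2
  'b': 2
  'c': 1
  'd': 2
Maximum frequency: 2

2


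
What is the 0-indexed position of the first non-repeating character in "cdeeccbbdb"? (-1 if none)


Input: cdeeccbbdb
Character frequencies:
  'b': 3
  'c': 3
  'd': 2
  'e': 2
Scanning left to right for freq == 1:
  Position 0 ('c'): freq=3, skip
  Position 1 ('d'): freq=2, skip
  Position 2 ('e'): freq=2, skip
  Position 3 ('e'): freq=2, skip
  Position 4 ('c'): freq=3, skip
  Position 5 ('c'): freq=3, skip
  Position 6 ('b'): freq=3, skip
  Position 7 ('b'): freq=3, skip
  Position 8 ('d'): freq=2, skip
  Position 9 ('b'): freq=3, skip
  No unique character found => answer = -1

-1


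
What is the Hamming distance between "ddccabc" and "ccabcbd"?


Comparing "ddccabc" and "ccabcbd" position by position:
  Position 0: 'd' vs 'c' => differ
  Position 1: 'd' vs 'c' => differ
  Position 2: 'c' vs 'a' => differ
  Position 3: 'c' vs 'b' => differ
  Position 4: 'a' vs 'c' => differ
  Position 5: 'b' vs 'b' => same
  Position 6: 'c' vs 'd' => differ
Total differences (Hamming distance): 6

6


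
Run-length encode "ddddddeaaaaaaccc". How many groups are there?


Input: ddddddeaaaaaaccc
Scanning for consecutive runs:
  Group 1: 'd' x 6 (positions 0-5)
  Group 2: 'e' x 1 (positions 6-6)
  Group 3: 'a' x 6 (positions 7-12)
  Group 4: 'c' x 3 (positions 13-15)
Total groups: 4

4


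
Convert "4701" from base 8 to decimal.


Input: "4701" in base 8
Positional expansion:
  Digit '4' (value 4) x 8^3 = 2048
  Digit '7' (value 7) x 8^2 = 448
  Digit '0' (value 0) x 8^1 = 0
  Digit '1' (value 1) x 8^0 = 1
Sum = 2497

2497


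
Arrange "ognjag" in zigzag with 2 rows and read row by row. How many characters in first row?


Zigzag "ognjag" into 2 rows:
Placing characters:
  'o' => row 0
  'g' => row 1
  'n' => row 0
  'j' => row 1
  'a' => row 0
  'g' => row 1
Rows:
  Row 0: "ona"
  Row 1: "gjg"
First row length: 3

3


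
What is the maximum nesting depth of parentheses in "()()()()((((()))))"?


Input: "()()()()((((()))))"
Tracking depth:
  Position 0 '(': depth becomes 1
  Position 1 ')': depth becomes 0
  Position 2 '(': depth becomes 1
  Position 3 ')': depth becomes 0
  Position 4 '(': depth becomes 1
  Position 5 ')': depth becomes 0
  Position 6 '(': depth becomes 1
  Position 7 ')': depth becomes 0
  Position 8 '(': depth becomes 1
  Position 9 '(': depth becomes 2
  Position 10 '(': depth becomes 3
  Position 11 '(': depth becomes 4
  Position 12 '(': depth becomes 5
  Position 13 ')': depth becomes 4
  Position 14 ')': depth becomes 3
  Position 15 ')': depth becomes 2
  Position 16 ')': depth becomes 1
  Position 17 ')': depth becomes 0
Maximum depth reached: 5

5


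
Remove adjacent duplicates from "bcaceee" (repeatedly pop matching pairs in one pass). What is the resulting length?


Input: bcaceee
Stack-based adjacent duplicate removal:
  Read 'b': push. Stack: b
  Read 'c': push. Stack: bc
  Read 'a': push. Stack: bca
  Read 'c': push. Stack: bcac
  Read 'e': push. Stack: bcace
  Read 'e': matches stack top 'e' => pop. Stack: bcac
  Read 'e': push. Stack: bcace
Final stack: "bcace" (length 5)

5


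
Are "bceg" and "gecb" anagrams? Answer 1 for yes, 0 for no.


Strings: "bceg", "gecb"
Sorted first:  bceg
Sorted second: bceg
Sorted forms match => anagrams

1


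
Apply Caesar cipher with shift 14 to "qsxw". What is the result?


Caesar cipher: shift "qsxw" by 14
  'q' (pos 16) + 14 = pos 4 = 'e'
  's' (pos 18) + 14 = pos 6 = 'g'
  'x' (pos 23) + 14 = pos 11 = 'l'
  'w' (pos 22) + 14 = pos 10 = 'k'
Result: eglk

eglk


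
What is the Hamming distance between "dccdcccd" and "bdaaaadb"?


Comparing "dccdcccd" and "bdaaaadb" position by position:
  Position 0: 'd' vs 'b' => differ
  Position 1: 'c' vs 'd' => differ
  Position 2: 'c' vs 'a' => differ
  Position 3: 'd' vs 'a' => differ
  Position 4: 'c' vs 'a' => differ
  Position 5: 'c' vs 'a' => differ
  Position 6: 'c' vs 'd' => differ
  Position 7: 'd' vs 'b' => differ
Total differences (Hamming distance): 8

8


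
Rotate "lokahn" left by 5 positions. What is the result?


Input: "lokahn", rotate left by 5
First 5 characters: "lokah"
Remaining characters: "n"
Concatenate remaining + first: "n" + "lokah" = "nlokah"

nlokah


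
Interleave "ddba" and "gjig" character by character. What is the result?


Interleaving "ddba" and "gjig":
  Position 0: 'd' from first, 'g' from second => "dg"
  Position 1: 'd' from first, 'j' from second => "dj"
  Position 2: 'b' from first, 'i' from second => "bi"
  Position 3: 'a' from first, 'g' from second => "ag"
Result: dgdjbiag

dgdjbiag


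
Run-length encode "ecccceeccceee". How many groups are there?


Input: ecccceeccceee
Scanning for consecutive runs:
  Group 1: 'e' x 1 (positions 0-0)
  Group 2: 'c' x 4 (positions 1-4)
  Group 3: 'e' x 2 (positions 5-6)
  Group 4: 'c' x 3 (positions 7-9)
  Group 5: 'e' x 3 (positions 10-12)
Total groups: 5

5


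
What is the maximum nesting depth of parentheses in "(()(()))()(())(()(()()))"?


Input: "(()(()))()(())(()(()()))"
Tracking depth:
  Position 0 '(': depth becomes 1
  Position 1 '(': depth becomes 2
  Position 2 ')': depth becomes 1
  Position 3 '(': depth becomes 2
  Position 4 '(': depth becomes 3
  Position 5 ')': depth becomes 2
  Position 6 ')': depth becomes 1
  Position 7 ')': depth becomes 0
  Position 8 '(': depth becomes 1
  Position 9 ')': depth becomes 0
  Position 10 '(': depth becomes 1
  Position 11 '(': depth becomes 2
  Position 12 ')': depth becomes 1
  Position 13 ')': depth becomes 0
  Position 14 '(': depth becomes 1
  Position 15 '(': depth becomes 2
  Position 16 ')': depth becomes 1
  Position 17 '(': depth becomes 2
  Position 18 '(': depth becomes 3
  Position 19 ')': depth becomes 2
  Position 20 '(': depth becomes 3
  Position 21 ')': depth becomes 2
  Position 22 ')': depth becomes 1
  Position 23 ')': depth becomes 0
Maximum depth reached: 3

3


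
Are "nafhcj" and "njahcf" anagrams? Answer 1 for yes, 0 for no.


Strings: "nafhcj", "njahcf"
Sorted first:  acfhjn
Sorted second: acfhjn
Sorted forms match => anagrams

1


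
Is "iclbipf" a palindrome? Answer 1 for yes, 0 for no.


Input: iclbipf
Reversed: fpiblci
  Compare pos 0 ('i') with pos 6 ('f'): MISMATCH
  Compare pos 1 ('c') with pos 5 ('p'): MISMATCH
  Compare pos 2 ('l') with pos 4 ('i'): MISMATCH
Result: not a palindrome

0


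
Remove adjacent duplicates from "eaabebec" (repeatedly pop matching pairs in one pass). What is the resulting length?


Input: eaabebec
Stack-based adjacent duplicate removal:
  Read 'e': push. Stack: e
  Read 'a': push. Stack: ea
  Read 'a': matches stack top 'a' => pop. Stack: e
  Read 'b': push. Stack: eb
  Read 'e': push. Stack: ebe
  Read 'b': push. Stack: ebeb
  Read 'e': push. Stack: ebebe
  Read 'c': push. Stack: ebebec
Final stack: "ebebec" (length 6)

6


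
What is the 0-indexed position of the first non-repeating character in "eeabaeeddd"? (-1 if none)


Input: eeabaeeddd
Character frequencies:
  'a': 2
  'b': 1
  'd': 3
  'e': 4
Scanning left to right for freq == 1:
  Position 0 ('e'): freq=4, skip
  Position 1 ('e'): freq=4, skip
  Position 2 ('a'): freq=2, skip
  Position 3 ('b'): unique! => answer = 3

3


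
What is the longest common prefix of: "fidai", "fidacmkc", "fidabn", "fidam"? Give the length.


Words: fidai, fidacmkc, fidabn, fidam
  Position 0: all 'f' => match
  Position 1: all 'i' => match
  Position 2: all 'd' => match
  Position 3: all 'a' => match
  Position 4: ('i', 'c', 'b', 'm') => mismatch, stop
LCP = "fida" (length 4)

4


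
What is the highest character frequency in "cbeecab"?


Input: cbeecab
Character counts:
  'a': 1
  'b': 2
  'c': 2
  'e': 2
Maximum frequency: 2

2


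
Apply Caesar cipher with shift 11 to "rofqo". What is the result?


Caesar cipher: shift "rofqo" by 11
  'r' (pos 17) + 11 = pos 2 = 'c'
  'o' (pos 14) + 11 = pos 25 = 'z'
  'f' (pos 5) + 11 = pos 16 = 'q'
  'q' (pos 16) + 11 = pos 1 = 'b'
  'o' (pos 14) + 11 = pos 25 = 'z'
Result: czqbz

czqbz


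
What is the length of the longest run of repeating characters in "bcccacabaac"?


Input: "bcccacabaac"
Scanning for longest run:
  Position 1 ('c'): new char, reset run to 1
  Position 2 ('c'): continues run of 'c', length=2
  Position 3 ('c'): continues run of 'c', length=3
  Position 4 ('a'): new char, reset run to 1
  Position 5 ('c'): new char, reset run to 1
  Position 6 ('a'): new char, reset run to 1
  Position 7 ('b'): new char, reset run to 1
  Position 8 ('a'): new char, reset run to 1
  Position 9 ('a'): continues run of 'a', length=2
  Position 10 ('c'): new char, reset run to 1
Longest run: 'c' with length 3

3


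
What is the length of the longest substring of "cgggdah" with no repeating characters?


Input: "cgggdah"
Sliding window (track last position of each char):
  Position 0 ('c'): window [0,0] length 1 -- new best
  Position 1 ('g'): window [0,1] length 2 -- new best
  Position 2 ('g'): repeat (last at 1), move window start to 2
  Position 2 ('g'): window [2,2] length 1
  Position 3 ('g'): repeat (last at 2), move window start to 3
  Position 3 ('g'): window [3,3] length 1
  Position 4 ('d'): window [3,4] length 2
  Position 5 ('a'): window [3,5] length 3 -- new best
  Position 6 ('h'): window [3,6] length 4 -- new best
Longest substring with no repeats: "gdah" with length 4

4


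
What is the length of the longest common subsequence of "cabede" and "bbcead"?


LCS of "cabede" and "bbcead"
DP table:
           b    b    c    e    a    d
      0    0    0    0    0    0    0
  c   0    0    0    1    1    1    1
  a   0    0    0    1    1    2    2
  b   0    1    1    1    1    2    2
  e   0    1    1    1    2    2    2
  d   0    1    1    1    2    2    3
  e   0    1    1    1    2    2    3
LCS length = dp[6][6] = 3

3


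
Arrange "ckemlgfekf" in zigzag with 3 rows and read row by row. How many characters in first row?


Zigzag "ckemlgfekf" into 3 rows:
Placing characters:
  'c' => row 0
  'k' => row 1
  'e' => row 2
  'm' => row 1
  'l' => row 0
  'g' => row 1
  'f' => row 2
  'e' => row 1
  'k' => row 0
  'f' => row 1
Rows:
  Row 0: "clk"
  Row 1: "kmgef"
  Row 2: "ef"
First row length: 3

3


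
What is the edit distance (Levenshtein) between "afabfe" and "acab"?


Computing edit distance: "afabfe" -> "acab"
DP table:
           a    c    a    b
      0    1    2    3    4
  a   1    0    1    2    3
  f   2    1    1    2    3
  a   3    2    2    1    2
  b   4    3    3    2    1
  f   5    4    4    3    2
  e   6    5    5    4    3
Edit distance = dp[6][4] = 3

3


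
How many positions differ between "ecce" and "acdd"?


Comparing "ecce" and "acdd" position by position:
  Position 0: 'e' vs 'a' => DIFFER
  Position 1: 'c' vs 'c' => same
  Position 2: 'c' vs 'd' => DIFFER
  Position 3: 'e' vs 'd' => DIFFER
Positions that differ: 3

3


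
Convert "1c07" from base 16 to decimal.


Input: "1c07" in base 16
Positional expansion:
  Digit '1' (value 1) x 16^3 = 4096
  Digit 'c' (value 12) x 16^2 = 3072
  Digit '0' (value 0) x 16^1 = 0
  Digit '7' (value 7) x 16^0 = 7
Sum = 7175

7175


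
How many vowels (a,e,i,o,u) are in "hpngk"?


Input: hpngk
Checking each character:
  'h' at position 0: consonant
  'p' at position 1: consonant
  'n' at position 2: consonant
  'g' at position 3: consonant
  'k' at position 4: consonant
Total vowels: 0

0


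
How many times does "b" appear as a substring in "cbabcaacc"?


Searching for "b" in "cbabcaacc"
Scanning each position:
  Position 0: "c" => no
  Position 1: "b" => MATCH
  Position 2: "a" => no
  Position 3: "b" => MATCH
  Position 4: "c" => no
  Position 5: "a" => no
  Position 6: "a" => no
  Position 7: "c" => no
  Position 8: "c" => no
Total occurrences: 2

2


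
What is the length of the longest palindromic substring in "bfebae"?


Input: "bfebae"
Checking substrings for palindromes:
  No multi-char palindromic substrings found
Longest palindromic substring: "b" with length 1

1


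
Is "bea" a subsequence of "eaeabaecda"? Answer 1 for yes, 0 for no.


Check if "bea" is a subsequence of "eaeabaecda"
Greedy scan:
  Position 0 ('e'): no match needed
  Position 1 ('a'): no match needed
  Position 2 ('e'): no match needed
  Position 3 ('a'): no match needed
  Position 4 ('b'): matches sub[0] = 'b'
  Position 5 ('a'): no match needed
  Position 6 ('e'): matches sub[1] = 'e'
  Position 7 ('c'): no match needed
  Position 8 ('d'): no match needed
  Position 9 ('a'): matches sub[2] = 'a'
All 3 characters matched => is a subsequence

1


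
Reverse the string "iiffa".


Input: iiffa
Reading characters right to left:
  Position 4: 'a'
  Position 3: 'f'
  Position 2: 'f'
  Position 1: 'i'
  Position 0: 'i'
Reversed: affii

affii


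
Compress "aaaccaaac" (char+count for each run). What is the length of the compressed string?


Input: aaaccaaac
Runs:
  'a' x 3 => "a3"
  'c' x 2 => "c2"
  'a' x 3 => "a3"
  'c' x 1 => "c1"
Compressed: "a3c2a3c1"
Compressed length: 8

8


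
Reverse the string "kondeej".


Input: kondeej
Reading characters right to left:
  Position 6: 'j'
  Position 5: 'e'
  Position 4: 'e'
  Position 3: 'd'
  Position 2: 'n'
  Position 1: 'o'
  Position 0: 'k'
Reversed: jeednok

jeednok


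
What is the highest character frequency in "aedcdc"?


Input: aedcdc
Character counts:
  'a': 1
  'c': 2
  'd': 2
  'e': 1
Maximum frequency: 2

2


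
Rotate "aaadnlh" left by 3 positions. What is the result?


Input: "aaadnlh", rotate left by 3
First 3 characters: "aaa"
Remaining characters: "dnlh"
Concatenate remaining + first: "dnlh" + "aaa" = "dnlhaaa"

dnlhaaa


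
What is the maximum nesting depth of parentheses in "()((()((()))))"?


Input: "()((()((()))))"
Tracking depth:
  Position 0 '(': depth becomes 1
  Position 1 ')': depth becomes 0
  Position 2 '(': depth becomes 1
  Position 3 '(': depth becomes 2
  Position 4 '(': depth becomes 3
  Position 5 ')': depth becomes 2
  Position 6 '(': depth becomes 3
  Position 7 '(': depth becomes 4
  Position 8 '(': depth becomes 5
  Position 9 ')': depth becomes 4
  Position 10 ')': depth becomes 3
  Position 11 ')': depth becomes 2
  Position 12 ')': depth becomes 1
  Position 13 ')': depth becomes 0
Maximum depth reached: 5

5


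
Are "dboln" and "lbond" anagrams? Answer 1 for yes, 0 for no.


Strings: "dboln", "lbond"
Sorted first:  bdlno
Sorted second: bdlno
Sorted forms match => anagrams

1


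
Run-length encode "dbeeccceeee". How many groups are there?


Input: dbeeccceeee
Scanning for consecutive runs:
  Group 1: 'd' x 1 (positions 0-0)
  Group 2: 'b' x 1 (positions 1-1)
  Group 3: 'e' x 2 (positions 2-3)
  Group 4: 'c' x 3 (positions 4-6)
  Group 5: 'e' x 4 (positions 7-10)
Total groups: 5

5


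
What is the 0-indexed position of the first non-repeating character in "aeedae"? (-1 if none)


Input: aeedae
Character frequencies:
  'a': 2
  'd': 1
  'e': 3
Scanning left to right for freq == 1:
  Position 0 ('a'): freq=2, skip
  Position 1 ('e'): freq=3, skip
  Position 2 ('e'): freq=3, skip
  Position 3 ('d'): unique! => answer = 3

3


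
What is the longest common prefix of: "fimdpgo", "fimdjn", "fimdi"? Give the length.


Words: fimdpgo, fimdjn, fimdi
  Position 0: all 'f' => match
  Position 1: all 'i' => match
  Position 2: all 'm' => match
  Position 3: all 'd' => match
  Position 4: ('p', 'j', 'i') => mismatch, stop
LCP = "fimd" (length 4)

4


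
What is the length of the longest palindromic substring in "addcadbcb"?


Input: "addcadbcb"
Checking substrings for palindromes:
  [6:9] "bcb" (len 3) => palindrome
  [1:3] "dd" (len 2) => palindrome
Longest palindromic substring: "bcb" with length 3

3


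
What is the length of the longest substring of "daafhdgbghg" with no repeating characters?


Input: "daafhdgbghg"
Sliding window (track last position of each char):
  Position 0 ('d'): window [0,0] length 1 -- new best
  Position 1 ('a'): window [0,1] length 2 -- new best
  Position 2 ('a'): repeat (last at 1), move window start to 2
  Position 2 ('a'): window [2,2] length 1
  Position 3 ('f'): window [2,3] length 2
  Position 4 ('h'): window [2,4] length 3 -- new best
  Position 5 ('d'): window [2,5] length 4 -- new best
  Position 6 ('g'): window [2,6] length 5 -- new best
  Position 7 ('b'): window [2,7] length 6 -- new best
  Position 8 ('g'): repeat (last at 6), move window start to 7
  Position 8 ('g'): window [7,8] length 2
  Position 9 ('h'): window [7,9] length 3
  Position 10 ('g'): repeat (last at 8), move window start to 9
  Position 10 ('g'): window [9,10] length 2
Longest substring with no repeats: "afhdgb" with length 6

6


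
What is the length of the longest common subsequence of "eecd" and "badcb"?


LCS of "eecd" and "badcb"
DP table:
           b    a    d    c    b
      0    0    0    0    0    0
  e   0    0    0    0    0    0
  e   0    0    0    0    0    0
  c   0    0    0    0    1    1
  d   0    0    0    1    1    1
LCS length = dp[4][5] = 1

1


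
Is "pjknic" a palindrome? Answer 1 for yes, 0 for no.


Input: pjknic
Reversed: cinkjp
  Compare pos 0 ('p') with pos 5 ('c'): MISMATCH
  Compare pos 1 ('j') with pos 4 ('i'): MISMATCH
  Compare pos 2 ('k') with pos 3 ('n'): MISMATCH
Result: not a palindrome

0


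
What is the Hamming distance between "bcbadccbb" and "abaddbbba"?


Comparing "bcbadccbb" and "abaddbbba" position by position:
  Position 0: 'b' vs 'a' => differ
  Position 1: 'c' vs 'b' => differ
  Position 2: 'b' vs 'a' => differ
  Position 3: 'a' vs 'd' => differ
  Position 4: 'd' vs 'd' => same
  Position 5: 'c' vs 'b' => differ
  Position 6: 'c' vs 'b' => differ
  Position 7: 'b' vs 'b' => same
  Position 8: 'b' vs 'a' => differ
Total differences (Hamming distance): 7

7


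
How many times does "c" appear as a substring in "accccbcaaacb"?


Searching for "c" in "accccbcaaacb"
Scanning each position:
  Position 0: "a" => no
  Position 1: "c" => MATCH
  Position 2: "c" => MATCH
  Position 3: "c" => MATCH
  Position 4: "c" => MATCH
  Position 5: "b" => no
  Position 6: "c" => MATCH
  Position 7: "a" => no
  Position 8: "a" => no
  Position 9: "a" => no
  Position 10: "c" => MATCH
  Position 11: "b" => no
Total occurrences: 6

6


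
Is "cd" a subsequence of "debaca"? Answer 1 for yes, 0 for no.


Check if "cd" is a subsequence of "debaca"
Greedy scan:
  Position 0 ('d'): no match needed
  Position 1 ('e'): no match needed
  Position 2 ('b'): no match needed
  Position 3 ('a'): no match needed
  Position 4 ('c'): matches sub[0] = 'c'
  Position 5 ('a'): no match needed
Only matched 1/2 characters => not a subsequence

0


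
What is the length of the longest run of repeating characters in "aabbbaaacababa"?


Input: "aabbbaaacababa"
Scanning for longest run:
  Position 1 ('a'): continues run of 'a', length=2
  Position 2 ('b'): new char, reset run to 1
  Position 3 ('b'): continues run of 'b', length=2
  Position 4 ('b'): continues run of 'b', length=3
  Position 5 ('a'): new char, reset run to 1
  Position 6 ('a'): continues run of 'a', length=2
  Position 7 ('a'): continues run of 'a', length=3
  Position 8 ('c'): new char, reset run to 1
  Position 9 ('a'): new char, reset run to 1
  Position 10 ('b'): new char, reset run to 1
  Position 11 ('a'): new char, reset run to 1
  Position 12 ('b'): new char, reset run to 1
  Position 13 ('a'): new char, reset run to 1
Longest run: 'b' with length 3

3


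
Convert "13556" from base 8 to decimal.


Input: "13556" in base 8
Positional expansion:
  Digit '1' (value 1) x 8^4 = 4096
  Digit '3' (value 3) x 8^3 = 1536
  Digit '5' (value 5) x 8^2 = 320
  Digit '5' (value 5) x 8^1 = 40
  Digit '6' (value 6) x 8^0 = 6
Sum = 5998

5998


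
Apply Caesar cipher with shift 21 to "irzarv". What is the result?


Caesar cipher: shift "irzarv" by 21
  'i' (pos 8) + 21 = pos 3 = 'd'
  'r' (pos 17) + 21 = pos 12 = 'm'
  'z' (pos 25) + 21 = pos 20 = 'u'
  'a' (pos 0) + 21 = pos 21 = 'v'
  'r' (pos 17) + 21 = pos 12 = 'm'
  'v' (pos 21) + 21 = pos 16 = 'q'
Result: dmuvmq

dmuvmq


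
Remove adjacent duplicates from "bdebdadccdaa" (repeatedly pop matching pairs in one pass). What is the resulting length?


Input: bdebdadccdaa
Stack-based adjacent duplicate removal:
  Read 'b': push. Stack: b
  Read 'd': push. Stack: bd
  Read 'e': push. Stack: bde
  Read 'b': push. Stack: bdeb
  Read 'd': push. Stack: bdebd
  Read 'a': push. Stack: bdebda
  Read 'd': push. Stack: bdebdad
  Read 'c': push. Stack: bdebdadc
  Read 'c': matches stack top 'c' => pop. Stack: bdebdad
  Read 'd': matches stack top 'd' => pop. Stack: bdebda
  Read 'a': matches stack top 'a' => pop. Stack: bdebd
  Read 'a': push. Stack: bdebda
Final stack: "bdebda" (length 6)

6


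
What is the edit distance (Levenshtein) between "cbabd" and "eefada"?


Computing edit distance: "cbabd" -> "eefada"
DP table:
           e    e    f    a    d    a
      0    1    2    3    4    5    6
  c   1    1    2    3    4    5    6
  b   2    2    2    3    4    5    6
  a   3    3    3    3    3    4    5
  b   4    4    4    4    4    4    5
  d   5    5    5    5    5    4    5
Edit distance = dp[5][6] = 5

5


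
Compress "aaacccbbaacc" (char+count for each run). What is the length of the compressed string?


Input: aaacccbbaacc
Runs:
  'a' x 3 => "a3"
  'c' x 3 => "c3"
  'b' x 2 => "b2"
  'a' x 2 => "a2"
  'c' x 2 => "c2"
Compressed: "a3c3b2a2c2"
Compressed length: 10

10


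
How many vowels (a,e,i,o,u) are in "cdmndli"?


Input: cdmndli
Checking each character:
  'c' at position 0: consonant
  'd' at position 1: consonant
  'm' at position 2: consonant
  'n' at position 3: consonant
  'd' at position 4: consonant
  'l' at position 5: consonant
  'i' at position 6: vowel (running total: 1)
Total vowels: 1

1


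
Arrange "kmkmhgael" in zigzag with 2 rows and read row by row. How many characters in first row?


Zigzag "kmkmhgael" into 2 rows:
Placing characters:
  'k' => row 0
  'm' => row 1
  'k' => row 0
  'm' => row 1
  'h' => row 0
  'g' => row 1
  'a' => row 0
  'e' => row 1
  'l' => row 0
Rows:
  Row 0: "kkhal"
  Row 1: "mmge"
First row length: 5

5


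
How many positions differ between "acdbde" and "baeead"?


Comparing "acdbde" and "baeead" position by position:
  Position 0: 'a' vs 'b' => DIFFER
  Position 1: 'c' vs 'a' => DIFFER
  Position 2: 'd' vs 'e' => DIFFER
  Position 3: 'b' vs 'e' => DIFFER
  Position 4: 'd' vs 'a' => DIFFER
  Position 5: 'e' vs 'd' => DIFFER
Positions that differ: 6

6


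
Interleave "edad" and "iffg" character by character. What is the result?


Interleaving "edad" and "iffg":
  Position 0: 'e' from first, 'i' from second => "ei"
  Position 1: 'd' from first, 'f' from second => "df"
  Position 2: 'a' from first, 'f' from second => "af"
  Position 3: 'd' from first, 'g' from second => "dg"
Result: eidfafdg

eidfafdg


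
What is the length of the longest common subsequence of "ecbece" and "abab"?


LCS of "ecbece" and "abab"
DP table:
           a    b    a    b
      0    0    0    0    0
  e   0    0    0    0    0
  c   0    0    0    0    0
  b   0    0    1    1    1
  e   0    0    1    1    1
  c   0    0    1    1    1
  e   0    0    1    1    1
LCS length = dp[6][4] = 1

1


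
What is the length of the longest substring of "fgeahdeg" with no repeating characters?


Input: "fgeahdeg"
Sliding window (track last position of each char):
  Position 0 ('f'): window [0,0] length 1 -- new best
  Position 1 ('g'): window [0,1] length 2 -- new best
  Position 2 ('e'): window [0,2] length 3 -- new best
  Position 3 ('a'): window [0,3] length 4 -- new best
  Position 4 ('h'): window [0,4] length 5 -- new best
  Position 5 ('d'): window [0,5] length 6 -- new best
  Position 6 ('e'): repeat (last at 2), move window start to 3
  Position 6 ('e'): window [3,6] length 4
  Position 7 ('g'): window [3,7] length 5
Longest substring with no repeats: "fgeahd" with length 6

6


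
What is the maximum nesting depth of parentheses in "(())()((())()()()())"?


Input: "(())()((())()()()())"
Tracking depth:
  Position 0 '(': depth becomes 1
  Position 1 '(': depth becomes 2
  Position 2 ')': depth becomes 1
  Position 3 ')': depth becomes 0
  Position 4 '(': depth becomes 1
  Position 5 ')': depth becomes 0
  Position 6 '(': depth becomes 1
  Position 7 '(': depth becomes 2
  Position 8 '(': depth becomes 3
  Position 9 ')': depth becomes 2
  Position 10 ')': depth becomes 1
  Position 11 '(': depth becomes 2
  Position 12 ')': depth becomes 1
  Position 13 '(': depth becomes 2
  Position 14 ')': depth becomes 1
  Position 15 '(': depth becomes 2
  Position 16 ')': depth becomes 1
  Position 17 '(': depth becomes 2
  Position 18 ')': depth becomes 1
  Position 19 ')': depth becomes 0
Maximum depth reached: 3

3


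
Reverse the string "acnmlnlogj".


Input: acnmlnlogj
Reading characters right to left:
  Position 9: 'j'
  Position 8: 'g'
  Position 7: 'o'
  Position 6: 'l'
  Position 5: 'n'
  Position 4: 'l'
  Position 3: 'm'
  Position 2: 'n'
  Position 1: 'c'
  Position 0: 'a'
Reversed: jgolnlmnca

jgolnlmnca


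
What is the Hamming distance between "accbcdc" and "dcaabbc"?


Comparing "accbcdc" and "dcaabbc" position by position:
  Position 0: 'a' vs 'd' => differ
  Position 1: 'c' vs 'c' => same
  Position 2: 'c' vs 'a' => differ
  Position 3: 'b' vs 'a' => differ
  Position 4: 'c' vs 'b' => differ
  Position 5: 'd' vs 'b' => differ
  Position 6: 'c' vs 'c' => same
Total differences (Hamming distance): 5

5


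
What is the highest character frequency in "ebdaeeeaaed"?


Input: ebdaeeeaaed
Character counts:
  'a': 3
  'b': 1
  'd': 2
  'e': 5
Maximum frequency: 5

5


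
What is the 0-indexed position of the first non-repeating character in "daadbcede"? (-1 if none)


Input: daadbcede
Character frequencies:
  'a': 2
  'b': 1
  'c': 1
  'd': 3
  'e': 2
Scanning left to right for freq == 1:
  Position 0 ('d'): freq=3, skip
  Position 1 ('a'): freq=2, skip
  Position 2 ('a'): freq=2, skip
  Position 3 ('d'): freq=3, skip
  Position 4 ('b'): unique! => answer = 4

4


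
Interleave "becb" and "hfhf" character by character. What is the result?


Interleaving "becb" and "hfhf":
  Position 0: 'b' from first, 'h' from second => "bh"
  Position 1: 'e' from first, 'f' from second => "ef"
  Position 2: 'c' from first, 'h' from second => "ch"
  Position 3: 'b' from first, 'f' from second => "bf"
Result: bhefchbf

bhefchbf


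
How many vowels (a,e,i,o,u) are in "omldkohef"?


Input: omldkohef
Checking each character:
  'o' at position 0: vowel (running total: 1)
  'm' at position 1: consonant
  'l' at position 2: consonant
  'd' at position 3: consonant
  'k' at position 4: consonant
  'o' at position 5: vowel (running total: 2)
  'h' at position 6: consonant
  'e' at position 7: vowel (running total: 3)
  'f' at position 8: consonant
Total vowels: 3

3


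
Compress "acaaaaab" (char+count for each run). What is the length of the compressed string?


Input: acaaaaab
Runs:
  'a' x 1 => "a1"
  'c' x 1 => "c1"
  'a' x 5 => "a5"
  'b' x 1 => "b1"
Compressed: "a1c1a5b1"
Compressed length: 8

8


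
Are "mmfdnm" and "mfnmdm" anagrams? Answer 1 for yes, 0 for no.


Strings: "mmfdnm", "mfnmdm"
Sorted first:  dfmmmn
Sorted second: dfmmmn
Sorted forms match => anagrams

1


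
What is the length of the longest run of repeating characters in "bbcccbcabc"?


Input: "bbcccbcabc"
Scanning for longest run:
  Position 1 ('b'): continues run of 'b', length=2
  Position 2 ('c'): new char, reset run to 1
  Position 3 ('c'): continues run of 'c', length=2
  Position 4 ('c'): continues run of 'c', length=3
  Position 5 ('b'): new char, reset run to 1
  Position 6 ('c'): new char, reset run to 1
  Position 7 ('a'): new char, reset run to 1
  Position 8 ('b'): new char, reset run to 1
  Position 9 ('c'): new char, reset run to 1
Longest run: 'c' with length 3

3


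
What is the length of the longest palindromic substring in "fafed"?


Input: "fafed"
Checking substrings for palindromes:
  [0:3] "faf" (len 3) => palindrome
Longest palindromic substring: "faf" with length 3

3


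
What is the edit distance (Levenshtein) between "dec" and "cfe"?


Computing edit distance: "dec" -> "cfe"
DP table:
           c    f    e
      0    1    2    3
  d   1    1    2    3
  e   2    2    2    2
  c   3    2    3    3
Edit distance = dp[3][3] = 3

3


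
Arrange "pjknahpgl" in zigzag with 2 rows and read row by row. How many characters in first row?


Zigzag "pjknahpgl" into 2 rows:
Placing characters:
  'p' => row 0
  'j' => row 1
  'k' => row 0
  'n' => row 1
  'a' => row 0
  'h' => row 1
  'p' => row 0
  'g' => row 1
  'l' => row 0
Rows:
  Row 0: "pkapl"
  Row 1: "jnhg"
First row length: 5

5


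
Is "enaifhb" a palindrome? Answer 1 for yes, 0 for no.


Input: enaifhb
Reversed: bhfiane
  Compare pos 0 ('e') with pos 6 ('b'): MISMATCH
  Compare pos 1 ('n') with pos 5 ('h'): MISMATCH
  Compare pos 2 ('a') with pos 4 ('f'): MISMATCH
Result: not a palindrome

0


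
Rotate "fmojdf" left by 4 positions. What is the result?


Input: "fmojdf", rotate left by 4
First 4 characters: "fmoj"
Remaining characters: "df"
Concatenate remaining + first: "df" + "fmoj" = "dffmoj"

dffmoj


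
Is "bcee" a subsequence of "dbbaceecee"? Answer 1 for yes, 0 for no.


Check if "bcee" is a subsequence of "dbbaceecee"
Greedy scan:
  Position 0 ('d'): no match needed
  Position 1 ('b'): matches sub[0] = 'b'
  Position 2 ('b'): no match needed
  Position 3 ('a'): no match needed
  Position 4 ('c'): matches sub[1] = 'c'
  Position 5 ('e'): matches sub[2] = 'e'
  Position 6 ('e'): matches sub[3] = 'e'
  Position 7 ('c'): no match needed
  Position 8 ('e'): no match needed
  Position 9 ('e'): no match needed
All 4 characters matched => is a subsequence

1


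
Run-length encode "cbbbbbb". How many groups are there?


Input: cbbbbbb
Scanning for consecutive runs:
  Group 1: 'c' x 1 (positions 0-0)
  Group 2: 'b' x 6 (positions 1-6)
Total groups: 2

2


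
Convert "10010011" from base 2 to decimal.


Input: "10010011" in base 2
Positional expansion:
  Digit '1' (value 1) x 2^7 = 128
  Digit '0' (value 0) x 2^6 = 0
  Digit '0' (value 0) x 2^5 = 0
  Digit '1' (value 1) x 2^4 = 16
  Digit '0' (value 0) x 2^3 = 0
  Digit '0' (value 0) x 2^2 = 0
  Digit '1' (value 1) x 2^1 = 2
  Digit '1' (value 1) x 2^0 = 1
Sum = 147

147


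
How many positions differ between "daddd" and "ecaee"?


Comparing "daddd" and "ecaee" position by position:
  Position 0: 'd' vs 'e' => DIFFER
  Position 1: 'a' vs 'c' => DIFFER
  Position 2: 'd' vs 'a' => DIFFER
  Position 3: 'd' vs 'e' => DIFFER
  Position 4: 'd' vs 'e' => DIFFER
Positions that differ: 5

5


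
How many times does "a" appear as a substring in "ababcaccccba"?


Searching for "a" in "ababcaccccba"
Scanning each position:
  Position 0: "a" => MATCH
  Position 1: "b" => no
  Position 2: "a" => MATCH
  Position 3: "b" => no
  Position 4: "c" => no
  Position 5: "a" => MATCH
  Position 6: "c" => no
  Position 7: "c" => no
  Position 8: "c" => no
  Position 9: "c" => no
  Position 10: "b" => no
  Position 11: "a" => MATCH
Total occurrences: 4

4


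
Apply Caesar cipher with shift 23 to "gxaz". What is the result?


Caesar cipher: shift "gxaz" by 23
  'g' (pos 6) + 23 = pos 3 = 'd'
  'x' (pos 23) + 23 = pos 20 = 'u'
  'a' (pos 0) + 23 = pos 23 = 'x'
  'z' (pos 25) + 23 = pos 22 = 'w'
Result: duxw

duxw


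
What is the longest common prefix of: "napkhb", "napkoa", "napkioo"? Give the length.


Words: napkhb, napkoa, napkioo
  Position 0: all 'n' => match
  Position 1: all 'a' => match
  Position 2: all 'p' => match
  Position 3: all 'k' => match
  Position 4: ('h', 'o', 'i') => mismatch, stop
LCP = "napk" (length 4)

4


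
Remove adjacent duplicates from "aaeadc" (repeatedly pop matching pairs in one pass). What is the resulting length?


Input: aaeadc
Stack-based adjacent duplicate removal:
  Read 'a': push. Stack: a
  Read 'a': matches stack top 'a' => pop. Stack: (empty)
  Read 'e': push. Stack: e
  Read 'a': push. Stack: ea
  Read 'd': push. Stack: ead
  Read 'c': push. Stack: eadc
Final stack: "eadc" (length 4)

4


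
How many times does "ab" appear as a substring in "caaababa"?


Searching for "ab" in "caaababa"
Scanning each position:
  Position 0: "ca" => no
  Position 1: "aa" => no
  Position 2: "aa" => no
  Position 3: "ab" => MATCH
  Position 4: "ba" => no
  Position 5: "ab" => MATCH
  Position 6: "ba" => no
Total occurrences: 2

2


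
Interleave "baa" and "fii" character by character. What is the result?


Interleaving "baa" and "fii":
  Position 0: 'b' from first, 'f' from second => "bf"
  Position 1: 'a' from first, 'i' from second => "ai"
  Position 2: 'a' from first, 'i' from second => "ai"
Result: bfaiai

bfaiai


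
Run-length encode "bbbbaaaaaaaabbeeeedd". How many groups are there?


Input: bbbbaaaaaaaabbeeeedd
Scanning for consecutive runs:
  Group 1: 'b' x 4 (positions 0-3)
  Group 2: 'a' x 8 (positions 4-11)
  Group 3: 'b' x 2 (positions 12-13)
  Group 4: 'e' x 4 (positions 14-17)
  Group 5: 'd' x 2 (positions 18-19)
Total groups: 5

5


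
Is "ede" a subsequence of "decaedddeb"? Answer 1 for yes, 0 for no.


Check if "ede" is a subsequence of "decaedddeb"
Greedy scan:
  Position 0 ('d'): no match needed
  Position 1 ('e'): matches sub[0] = 'e'
  Position 2 ('c'): no match needed
  Position 3 ('a'): no match needed
  Position 4 ('e'): no match needed
  Position 5 ('d'): matches sub[1] = 'd'
  Position 6 ('d'): no match needed
  Position 7 ('d'): no match needed
  Position 8 ('e'): matches sub[2] = 'e'
  Position 9 ('b'): no match needed
All 3 characters matched => is a subsequence

1


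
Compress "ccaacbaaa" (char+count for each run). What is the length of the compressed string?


Input: ccaacbaaa
Runs:
  'c' x 2 => "c2"
  'a' x 2 => "a2"
  'c' x 1 => "c1"
  'b' x 1 => "b1"
  'a' x 3 => "a3"
Compressed: "c2a2c1b1a3"
Compressed length: 10

10


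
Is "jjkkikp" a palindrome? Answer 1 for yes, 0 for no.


Input: jjkkikp
Reversed: pkikkjj
  Compare pos 0 ('j') with pos 6 ('p'): MISMATCH
  Compare pos 1 ('j') with pos 5 ('k'): MISMATCH
  Compare pos 2 ('k') with pos 4 ('i'): MISMATCH
Result: not a palindrome

0


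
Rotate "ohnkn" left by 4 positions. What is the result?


Input: "ohnkn", rotate left by 4
First 4 characters: "ohnk"
Remaining characters: "n"
Concatenate remaining + first: "n" + "ohnk" = "nohnk"

nohnk


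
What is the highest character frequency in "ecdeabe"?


Input: ecdeabe
Character counts:
  'a': 1
  'b': 1
  'c': 1
  'd': 1
  'e': 3
Maximum frequency: 3

3


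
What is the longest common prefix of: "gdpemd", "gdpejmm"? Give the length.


Words: gdpemd, gdpejmm
  Position 0: all 'g' => match
  Position 1: all 'd' => match
  Position 2: all 'p' => match
  Position 3: all 'e' => match
  Position 4: ('m', 'j') => mismatch, stop
LCP = "gdpe" (length 4)

4


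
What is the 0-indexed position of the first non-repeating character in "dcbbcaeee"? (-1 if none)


Input: dcbbcaeee
Character frequencies:
  'a': 1
  'b': 2
  'c': 2
  'd': 1
  'e': 3
Scanning left to right for freq == 1:
  Position 0 ('d'): unique! => answer = 0

0


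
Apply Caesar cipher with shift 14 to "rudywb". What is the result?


Caesar cipher: shift "rudywb" by 14
  'r' (pos 17) + 14 = pos 5 = 'f'
  'u' (pos 20) + 14 = pos 8 = 'i'
  'd' (pos 3) + 14 = pos 17 = 'r'
  'y' (pos 24) + 14 = pos 12 = 'm'
  'w' (pos 22) + 14 = pos 10 = 'k'
  'b' (pos 1) + 14 = pos 15 = 'p'
Result: firmkp

firmkp
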